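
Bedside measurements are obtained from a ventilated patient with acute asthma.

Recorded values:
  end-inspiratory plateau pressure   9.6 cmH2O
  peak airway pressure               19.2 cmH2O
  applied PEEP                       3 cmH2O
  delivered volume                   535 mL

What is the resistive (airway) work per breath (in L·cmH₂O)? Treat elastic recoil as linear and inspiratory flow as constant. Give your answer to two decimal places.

With constant inspiratory flow the resistive pressure is constant at PIP − Pplat = 19.2 − 9.6 = 9.6 cmH2O, so resistive work = 9.6 × 0.535 = 5.136 L·cmH2O.

5.14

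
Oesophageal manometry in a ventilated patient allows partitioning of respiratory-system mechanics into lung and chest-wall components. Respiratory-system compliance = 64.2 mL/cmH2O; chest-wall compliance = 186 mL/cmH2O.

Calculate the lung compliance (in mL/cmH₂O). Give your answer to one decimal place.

1/CL = 1/Crs − 1/Ccw.
1/CL = 1/64.2 − 1/186 = 0.0102.
CL = 98.039 mL/cmH2O.

98.0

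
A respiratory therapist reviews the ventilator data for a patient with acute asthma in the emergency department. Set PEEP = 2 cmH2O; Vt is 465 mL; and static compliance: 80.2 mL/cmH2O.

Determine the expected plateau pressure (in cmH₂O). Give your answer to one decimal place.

7.8

Pplat = PEEP + Vt / Cstat = 2 + 465 / 80.2 = 2 + 5.798 = 7.798 cmH2O.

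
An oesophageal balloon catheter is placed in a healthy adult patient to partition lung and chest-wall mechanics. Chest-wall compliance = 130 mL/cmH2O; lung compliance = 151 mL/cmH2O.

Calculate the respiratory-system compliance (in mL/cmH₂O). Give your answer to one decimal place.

Lung and chest wall are elastances in series: 1/Crs = 1/CL + 1/Ccw.
1/Crs = 1/151 + 1/130 = 0.01431.
Crs = 69.881 mL/cmH2O.

69.9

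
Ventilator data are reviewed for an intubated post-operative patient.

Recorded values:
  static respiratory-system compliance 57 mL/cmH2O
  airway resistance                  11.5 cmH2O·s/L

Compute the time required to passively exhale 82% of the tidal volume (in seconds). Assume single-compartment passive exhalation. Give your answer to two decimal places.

τ = R × C = 11.5 × 57 mL/cmH2O = 11.5 × 0.057 L/cmH2O = 0.6555 s.
Exhaled fraction f = 1 − e^(−t/τ) → t = −τ·ln(1 − f) = −0.6555·ln(0.18) = 1.124 s.

1.12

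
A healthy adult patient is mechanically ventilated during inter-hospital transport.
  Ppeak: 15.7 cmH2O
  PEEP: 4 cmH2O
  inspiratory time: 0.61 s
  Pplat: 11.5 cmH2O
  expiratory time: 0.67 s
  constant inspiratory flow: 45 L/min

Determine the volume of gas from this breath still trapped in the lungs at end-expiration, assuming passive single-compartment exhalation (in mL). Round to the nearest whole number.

64

Flow: 45 L/min ÷ 60 = 0.75 L/s.
Vt = flow × Ti = 0.75 L/s × 0.61 s × 1000 mL/L = 457.5 mL.
R = (PIP − Pplat)/V̇ = (15.7 − 11.5) / 0.75 = 4.2/0.75 = 5.6 cmH2O·s/L.
C = Vt/(Pplat − PEEP) = 457.5 / (11.5 − 4) = 457.5/7.5 = 61.0 mL/cmH2O.
τ = R × C = 5.6 × 0.061 L/cmH2O = 0.3416 s.
Fraction remaining = e^(−Te/τ) = e^(−0.67/0.3416) = 0.1407.
Trapped volume = 457.5 × 0.1407 = 64.37 mL.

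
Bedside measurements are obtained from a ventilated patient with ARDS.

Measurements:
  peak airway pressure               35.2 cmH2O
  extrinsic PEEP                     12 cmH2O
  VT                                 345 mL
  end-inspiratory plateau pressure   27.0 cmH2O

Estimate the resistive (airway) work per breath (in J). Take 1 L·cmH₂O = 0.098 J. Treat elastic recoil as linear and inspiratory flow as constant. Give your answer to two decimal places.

0.28

With constant inspiratory flow the resistive pressure is constant at PIP − Pplat = 35.2 − 27.0 = 8.2 cmH2O, so resistive work = 8.2 × 0.345 = 2.829 L·cmH2O.
× 0.098 J/(L·cmH2O) → 0.2772 J.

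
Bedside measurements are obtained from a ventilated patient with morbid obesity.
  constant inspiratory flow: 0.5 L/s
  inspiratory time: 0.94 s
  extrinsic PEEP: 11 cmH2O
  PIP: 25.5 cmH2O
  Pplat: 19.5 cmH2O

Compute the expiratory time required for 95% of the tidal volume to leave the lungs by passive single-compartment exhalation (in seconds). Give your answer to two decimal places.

Vt = flow × Ti = 0.5 L/s × 0.94 s × 1000 mL/L = 470.0 mL.
R = (PIP − Pplat)/V̇ = (25.5 − 19.5) / 0.5 = 6.0/0.5 = 12.0 cmH2O·s/L.
C = Vt/(Pplat − PEEP) = 470.0 / (19.5 − 11) = 470.0/8.5 = 55.294 mL/cmH2O.
τ = R × C = 12.0 × 0.05529 L/cmH2O = 0.6635 s.
t = −τ·ln(1 − 0.95) = −0.6635·ln(0.05) = 1.988 s.

1.99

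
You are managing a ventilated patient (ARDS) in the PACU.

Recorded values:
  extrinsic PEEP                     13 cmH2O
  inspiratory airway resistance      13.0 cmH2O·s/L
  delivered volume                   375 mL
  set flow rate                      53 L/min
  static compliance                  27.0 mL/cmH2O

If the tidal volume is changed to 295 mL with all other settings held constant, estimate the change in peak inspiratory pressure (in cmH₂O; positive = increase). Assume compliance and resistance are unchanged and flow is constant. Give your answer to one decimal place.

PIP = Vt/C + R·V̇ + PEEP (constant-flow equation of motion).
Only the elastic term changes: ΔPIP = ΔVt / C = (295 − 375) / 27.0 = -2.963 cmH2O.

-3.0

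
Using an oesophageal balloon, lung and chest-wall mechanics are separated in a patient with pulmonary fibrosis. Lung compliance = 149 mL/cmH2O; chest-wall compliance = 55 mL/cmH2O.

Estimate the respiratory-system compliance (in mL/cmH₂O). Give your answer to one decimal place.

40.2

Lung and chest wall are elastances in series: 1/Crs = 1/CL + 1/Ccw.
1/Crs = 1/149 + 1/55 = 0.02489.
Crs = 40.177 mL/cmH2O.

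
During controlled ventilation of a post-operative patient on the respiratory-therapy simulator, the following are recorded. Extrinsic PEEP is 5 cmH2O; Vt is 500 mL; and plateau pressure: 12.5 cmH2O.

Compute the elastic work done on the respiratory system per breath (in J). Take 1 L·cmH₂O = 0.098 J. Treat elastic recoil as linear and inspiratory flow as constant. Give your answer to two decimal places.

0.18

Elastic work ≈ ½ × (Pplat − PEEP) × Vt = 0.5 × (12.5 − 5) × 0.500 L = 0.5 × 7.5 × 0.500 = 1.875 L·cmH2O.
× 0.098 J/(L·cmH2O) → 0.1838 J.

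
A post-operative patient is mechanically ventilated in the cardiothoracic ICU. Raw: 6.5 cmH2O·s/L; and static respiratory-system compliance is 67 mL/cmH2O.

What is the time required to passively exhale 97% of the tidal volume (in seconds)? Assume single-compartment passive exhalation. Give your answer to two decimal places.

τ = R × C = 6.5 × 67 mL/cmH2O = 6.5 × 0.067 L/cmH2O = 0.4355 s.
Exhaled fraction f = 1 − e^(−t/τ) → t = −τ·ln(1 − f) = −0.4355·ln(0.03) = 1.527 s.

1.53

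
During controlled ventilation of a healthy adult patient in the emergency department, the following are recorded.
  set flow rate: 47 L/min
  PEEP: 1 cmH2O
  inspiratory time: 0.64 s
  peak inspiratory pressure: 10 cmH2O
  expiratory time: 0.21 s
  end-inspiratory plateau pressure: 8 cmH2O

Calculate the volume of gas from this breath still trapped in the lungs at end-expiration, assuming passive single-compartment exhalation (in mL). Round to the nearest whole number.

Flow: 47 L/min ÷ 60 = 0.7833 L/s.
Vt = flow × Ti = 0.7833 L/s × 0.64 s × 1000 mL/L = 501.31 mL.
R = (PIP − Pplat)/V̇ = (10 − 8) / 0.7833 = 2.0/0.7833 = 2.553 cmH2O·s/L.
C = Vt/(Pplat − PEEP) = 501.31 / (8 − 1) = 501.31/7.0 = 71.616 mL/cmH2O.
τ = R × C = 2.553 × 0.07162 L/cmH2O = 0.1828 s.
Fraction remaining = e^(−Te/τ) = e^(−0.21/0.1828) = 0.317.
Trapped volume = 501.31 × 0.317 = 158.92 mL.

159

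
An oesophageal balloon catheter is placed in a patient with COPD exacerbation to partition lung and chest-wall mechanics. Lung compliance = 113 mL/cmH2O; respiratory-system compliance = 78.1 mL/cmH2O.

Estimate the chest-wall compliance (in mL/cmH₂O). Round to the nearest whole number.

253

1/Ccw = 1/Crs − 1/CL.
1/Ccw = 1/78.1 − 1/113 = 0.003955.
Ccw = 252.84 mL/cmH2O.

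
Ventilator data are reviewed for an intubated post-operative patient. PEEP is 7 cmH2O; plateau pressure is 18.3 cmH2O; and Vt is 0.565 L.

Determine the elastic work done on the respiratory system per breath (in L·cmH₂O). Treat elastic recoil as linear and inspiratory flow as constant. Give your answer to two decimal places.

3.19

Elastic work ≈ ½ × (Pplat − PEEP) × Vt = 0.5 × (18.3 − 7) × 0.565 L = 0.5 × 11.3 × 0.565 = 3.192 L·cmH2O.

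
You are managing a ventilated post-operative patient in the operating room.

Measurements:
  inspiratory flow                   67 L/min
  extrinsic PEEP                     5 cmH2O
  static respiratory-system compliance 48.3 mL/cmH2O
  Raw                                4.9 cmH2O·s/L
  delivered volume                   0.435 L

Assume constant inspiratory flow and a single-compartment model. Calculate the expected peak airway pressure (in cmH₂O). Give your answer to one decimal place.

19.5

Flow: 67 L/min ÷ 60 = 1.1167 L/s.
Equation of motion (constant flow): PIP = Vt/C + R·V̇ + PEEP.
PIP = 435/48.3 + 4.9×1.1167 + 5 = 9.006 + 5.472 + 5 = 19.478 cmH2O.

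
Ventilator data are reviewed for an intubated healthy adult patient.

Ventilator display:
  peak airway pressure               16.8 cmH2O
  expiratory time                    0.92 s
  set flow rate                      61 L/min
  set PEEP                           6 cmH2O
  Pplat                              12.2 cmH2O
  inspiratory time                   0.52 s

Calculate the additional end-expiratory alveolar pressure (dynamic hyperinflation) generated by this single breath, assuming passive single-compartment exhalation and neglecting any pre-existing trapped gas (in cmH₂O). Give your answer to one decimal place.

Flow: 61 L/min ÷ 60 = 1.0167 L/s.
Vt = flow × Ti = 1.0167 L/s × 0.52 s × 1000 mL/L = 528.68 mL.
R = (PIP − Pplat)/V̇ = (16.8 − 12.2) / 1.0167 = 4.6/1.0167 = 4.524 cmH2O·s/L.
C = Vt/(Pplat − PEEP) = 528.68 / (12.2 − 6) = 528.68/6.2 = 85.271 mL/cmH2O.
τ = R × C = 4.524 × 0.08527 L/cmH2O = 0.3858 s.
Fraction remaining = e^(−Te/τ) = e^(−0.92/0.3858) = 0.09212; trapped volume = 528.68 × 0.09212 = 48.702 mL.
Additional alveolar pressure from trapping ≈ V_trapped / C = 48.702 / 85.271 = 0.5711 cmH2O.

0.6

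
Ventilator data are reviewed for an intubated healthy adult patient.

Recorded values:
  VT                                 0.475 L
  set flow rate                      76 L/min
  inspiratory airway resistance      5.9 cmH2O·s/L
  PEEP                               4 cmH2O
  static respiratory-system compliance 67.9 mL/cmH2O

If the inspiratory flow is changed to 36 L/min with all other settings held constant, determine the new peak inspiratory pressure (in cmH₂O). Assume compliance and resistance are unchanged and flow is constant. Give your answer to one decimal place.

Flow: 76 L/min ÷ 60 = 1.2667 L/s.
New flow: 36 L/min ÷ 60 = 0.6 L/s.
PIP = Vt/C + R·V̇ + PEEP (constant-flow equation of motion).
Only the resistive term changes: ΔPIP = R × ΔV̇ = 5.9 × (0.6 − 1.2667) = 5.9 × -0.6667 = -3.934 cmH2O.
Original PIP = 475/67.9 + 5.9×1.2667 + 4 = 18.469 cmH2O; new PIP = 18.469 + (-3.934) = 14.535 cmH2O.

14.5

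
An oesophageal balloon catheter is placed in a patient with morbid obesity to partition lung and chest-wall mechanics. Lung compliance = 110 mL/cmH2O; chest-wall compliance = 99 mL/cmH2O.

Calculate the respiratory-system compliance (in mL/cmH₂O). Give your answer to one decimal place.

Lung and chest wall are elastances in series: 1/Crs = 1/CL + 1/Ccw.
1/Crs = 1/110 + 1/99 = 0.01919.
Crs = 52.11 mL/cmH2O.

52.1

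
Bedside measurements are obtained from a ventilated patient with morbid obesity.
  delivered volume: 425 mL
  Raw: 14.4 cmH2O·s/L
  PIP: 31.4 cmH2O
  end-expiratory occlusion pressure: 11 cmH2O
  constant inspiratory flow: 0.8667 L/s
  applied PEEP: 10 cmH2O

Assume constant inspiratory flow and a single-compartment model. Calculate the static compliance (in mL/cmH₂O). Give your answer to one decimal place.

Total PEEP = 11 cmH2O (set 10 + intrinsic 1); this is the baseline alveolar pressure.
Equation of motion (constant flow): PIP = Vt/C + R·V̇ + PEEP.
Vt/C = PIP − R·V̇ − PEEP = 31.4 − 14.4×0.8667 − 11 = 31.4 − 12.48 − 11 = 7.92 cmH2O.
C = Vt / 7.92 = 425 / 7.92 = 53.662 mL/cmH2O.

53.7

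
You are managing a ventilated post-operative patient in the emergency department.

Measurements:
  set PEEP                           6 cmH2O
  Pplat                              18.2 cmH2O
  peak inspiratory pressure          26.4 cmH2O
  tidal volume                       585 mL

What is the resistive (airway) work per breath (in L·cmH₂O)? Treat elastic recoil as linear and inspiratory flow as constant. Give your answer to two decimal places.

With constant inspiratory flow the resistive pressure is constant at PIP − Pplat = 26.4 − 18.2 = 8.2 cmH2O, so resistive work = 8.2 × 0.585 = 4.797 L·cmH2O.

4.80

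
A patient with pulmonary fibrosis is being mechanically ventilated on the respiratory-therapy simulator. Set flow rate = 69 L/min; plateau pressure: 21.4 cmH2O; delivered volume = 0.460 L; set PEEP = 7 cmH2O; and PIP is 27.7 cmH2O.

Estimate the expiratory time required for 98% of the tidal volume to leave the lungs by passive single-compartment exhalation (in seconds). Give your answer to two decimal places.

0.68

Flow: 69 L/min ÷ 60 = 1.15 L/s.
R = (PIP − Pplat)/V̇ = (27.7 − 21.4) / 1.15 = 6.3/1.15 = 5.478 cmH2O·s/L.
C = Vt/(Pplat − PEEP) = 460.0 / (21.4 − 7) = 460.0/14.4 = 31.944 mL/cmH2O.
τ = R × C = 5.478 × 0.03194 L/cmH2O = 0.175 s.
t = −τ·ln(1 − 0.98) = −0.175·ln(0.02) = 0.6846 s.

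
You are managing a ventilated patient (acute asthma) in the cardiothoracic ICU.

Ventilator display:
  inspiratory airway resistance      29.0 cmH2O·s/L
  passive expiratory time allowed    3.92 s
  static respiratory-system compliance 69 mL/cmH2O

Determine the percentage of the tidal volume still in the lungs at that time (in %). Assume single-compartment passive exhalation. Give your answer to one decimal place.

14.1

τ = R × C = 29.0 × 69 mL/cmH2O = 29.0 × 0.069 L/cmH2O = 2.001 s.
Passive exhalation: V(t)/V₀ = e^(−t/τ) = e^(−3.92/2.001) = 0.141.
Fraction remaining = 0.141 → 14.1%.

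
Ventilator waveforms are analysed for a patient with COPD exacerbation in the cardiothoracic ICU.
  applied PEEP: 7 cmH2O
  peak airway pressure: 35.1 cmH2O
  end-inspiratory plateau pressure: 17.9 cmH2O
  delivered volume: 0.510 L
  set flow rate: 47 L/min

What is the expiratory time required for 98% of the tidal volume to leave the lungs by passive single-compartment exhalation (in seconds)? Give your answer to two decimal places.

4.02

Flow: 47 L/min ÷ 60 = 0.7833 L/s.
R = (PIP − Pplat)/V̇ = (35.1 − 17.9) / 0.7833 = 17.2/0.7833 = 21.958 cmH2O·s/L.
C = Vt/(Pplat − PEEP) = 510.0 / (17.9 − 7) = 510.0/10.9 = 46.789 mL/cmH2O.
τ = R × C = 21.958 × 0.04679 L/cmH2O = 1.027 s.
t = −τ·ln(1 − 0.98) = −1.027·ln(0.02) = 4.018 s.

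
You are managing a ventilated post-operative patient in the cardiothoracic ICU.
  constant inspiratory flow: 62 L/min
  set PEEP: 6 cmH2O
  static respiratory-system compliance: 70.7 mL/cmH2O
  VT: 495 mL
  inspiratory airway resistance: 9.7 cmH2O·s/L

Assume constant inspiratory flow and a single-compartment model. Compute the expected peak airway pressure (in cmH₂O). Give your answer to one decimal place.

Flow: 62 L/min ÷ 60 = 1.0333 L/s.
Equation of motion (constant flow): PIP = Vt/C + R·V̇ + PEEP.
PIP = 495/70.7 + 9.7×1.0333 + 6 = 7.001 + 10.023 + 6 = 23.024 cmH2O.

23.0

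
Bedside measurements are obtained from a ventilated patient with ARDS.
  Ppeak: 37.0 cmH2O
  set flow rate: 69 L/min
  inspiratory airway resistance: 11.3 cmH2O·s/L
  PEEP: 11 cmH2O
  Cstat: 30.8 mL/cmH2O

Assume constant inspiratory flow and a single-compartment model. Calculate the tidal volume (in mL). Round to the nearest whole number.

401

Flow: 69 L/min ÷ 60 = 1.15 L/s.
Equation of motion (constant flow): PIP = Vt/C + R·V̇ + PEEP.
Vt/C = PIP − R·V̇ − PEEP = 37.0 − 12.995 − 11 = 13.005 cmH2O.
Vt = C × 13.005 = 30.8 × 13.005 = 400.55 mL.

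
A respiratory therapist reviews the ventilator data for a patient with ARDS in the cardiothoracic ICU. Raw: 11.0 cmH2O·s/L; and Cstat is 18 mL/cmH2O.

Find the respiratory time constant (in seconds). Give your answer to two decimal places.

τ = R × C = 11.0 × 18 mL/cmH2O = 11.0 × 0.018 L/cmH2O = 0.198 s.

0.20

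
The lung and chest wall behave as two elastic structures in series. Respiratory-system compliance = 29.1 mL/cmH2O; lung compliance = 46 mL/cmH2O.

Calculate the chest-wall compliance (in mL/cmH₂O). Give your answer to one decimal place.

79.2

1/Ccw = 1/Crs − 1/CL.
1/Ccw = 1/29.1 − 1/46 = 0.01263.
Ccw = 79.177 mL/cmH2O.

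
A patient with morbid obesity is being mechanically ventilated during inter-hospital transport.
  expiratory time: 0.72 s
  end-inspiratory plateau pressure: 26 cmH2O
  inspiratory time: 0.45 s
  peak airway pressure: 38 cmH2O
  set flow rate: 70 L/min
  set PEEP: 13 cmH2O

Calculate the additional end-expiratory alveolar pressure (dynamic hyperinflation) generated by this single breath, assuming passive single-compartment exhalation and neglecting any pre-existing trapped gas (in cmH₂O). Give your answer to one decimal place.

Flow: 70 L/min ÷ 60 = 1.1667 L/s.
Vt = flow × Ti = 1.1667 L/s × 0.45 s × 1000 mL/L = 525.02 mL.
R = (PIP − Pplat)/V̇ = (38 − 26) / 1.1667 = 12.0/1.1667 = 10.285 cmH2O·s/L.
C = Vt/(Pplat − PEEP) = 525.02 / (26 − 13) = 525.02/13.0 = 40.386 mL/cmH2O.
τ = R × C = 10.285 × 0.04039 L/cmH2O = 0.4154 s.
Fraction remaining = e^(−Te/τ) = e^(−0.72/0.4154) = 0.1767; trapped volume = 525.02 × 0.1767 = 92.771 mL.
Additional alveolar pressure from trapping ≈ V_trapped / C = 92.771 / 40.386 = 2.297 cmH2O.

2.3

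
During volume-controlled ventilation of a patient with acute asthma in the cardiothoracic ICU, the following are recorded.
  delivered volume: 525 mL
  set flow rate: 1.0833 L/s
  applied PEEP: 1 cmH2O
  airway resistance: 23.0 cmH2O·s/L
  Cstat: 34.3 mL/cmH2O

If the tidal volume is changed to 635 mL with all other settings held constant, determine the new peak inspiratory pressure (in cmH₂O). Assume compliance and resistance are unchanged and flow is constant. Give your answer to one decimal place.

PIP = Vt/C + R·V̇ + PEEP (constant-flow equation of motion).
Only the elastic term changes: ΔPIP = ΔVt / C = (635 − 525) / 34.3 = 3.207 cmH2O.
Original PIP = 525/34.3 + 23.0×1.0833 + 1 = 41.222 cmH2O; new PIP = 41.222 + (3.207) = 44.429 cmH2O.

44.4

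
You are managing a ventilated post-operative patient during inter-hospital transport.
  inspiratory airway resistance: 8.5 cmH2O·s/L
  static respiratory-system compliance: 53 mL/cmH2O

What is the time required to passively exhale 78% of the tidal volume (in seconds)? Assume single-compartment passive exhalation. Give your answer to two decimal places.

0.68

τ = R × C = 8.5 × 53 mL/cmH2O = 8.5 × 0.053 L/cmH2O = 0.4505 s.
Exhaled fraction f = 1 − e^(−t/τ) → t = −τ·ln(1 − f) = −0.4505·ln(0.22) = 0.6821 s.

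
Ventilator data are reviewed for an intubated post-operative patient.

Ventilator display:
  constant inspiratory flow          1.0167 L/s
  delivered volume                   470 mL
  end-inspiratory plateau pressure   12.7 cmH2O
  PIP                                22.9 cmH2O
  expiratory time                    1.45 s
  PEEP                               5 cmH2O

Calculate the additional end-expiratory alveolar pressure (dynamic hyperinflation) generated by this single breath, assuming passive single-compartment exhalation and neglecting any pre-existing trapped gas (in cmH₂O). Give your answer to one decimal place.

0.7

R = (PIP − Pplat)/V̇ = (22.9 − 12.7) / 1.0167 = 10.2/1.0167 = 10.032 cmH2O·s/L.
C = Vt/(Pplat − PEEP) = 470.0 / (12.7 − 5) = 470.0/7.7 = 61.039 mL/cmH2O.
τ = R × C = 10.032 × 0.06104 L/cmH2O = 0.6124 s.
Fraction remaining = e^(−Te/τ) = e^(−1.45/0.6124) = 0.09369; trapped volume = 470.0 × 0.09369 = 44.034 mL.
Additional alveolar pressure from trapping ≈ V_trapped / C = 44.034 / 61.039 = 0.7214 cmH2O.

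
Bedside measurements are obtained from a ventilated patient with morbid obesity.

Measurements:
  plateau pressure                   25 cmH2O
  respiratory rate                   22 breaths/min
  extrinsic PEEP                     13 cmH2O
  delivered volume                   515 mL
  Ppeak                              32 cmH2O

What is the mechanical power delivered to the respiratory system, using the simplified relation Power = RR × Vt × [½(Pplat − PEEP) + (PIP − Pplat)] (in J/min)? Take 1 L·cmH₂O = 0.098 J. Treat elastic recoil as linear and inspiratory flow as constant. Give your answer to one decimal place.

14.4

Per-breath work = Vt × [½(Pplat−PEEP) + (PIP−Pplat)] = 0.515 × [0.5×12.0 + 7.0] = 0.515 × 13.0 = 6.695 L·cmH2O.
Power = 22 × 6.695 = 147.29 L·cmH2O/min.
× 0.098 J/(L·cmH2O) → 14.434 J/min.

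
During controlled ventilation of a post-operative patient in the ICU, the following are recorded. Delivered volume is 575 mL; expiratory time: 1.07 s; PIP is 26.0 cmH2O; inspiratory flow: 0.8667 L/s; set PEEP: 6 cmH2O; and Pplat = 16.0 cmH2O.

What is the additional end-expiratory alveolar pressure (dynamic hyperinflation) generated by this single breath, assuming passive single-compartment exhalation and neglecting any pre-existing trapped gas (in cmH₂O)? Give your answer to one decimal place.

R = (PIP − Pplat)/V̇ = (26.0 − 16.0) / 0.8667 = 10.0/0.8667 = 11.538 cmH2O·s/L.
C = Vt/(Pplat − PEEP) = 575.0 / (16.0 − 6) = 575.0/10.0 = 57.5 mL/cmH2O.
τ = R × C = 11.538 × 0.0575 L/cmH2O = 0.6634 s.
Fraction remaining = e^(−Te/τ) = e^(−1.07/0.6634) = 0.1993; trapped volume = 575.0 × 0.1993 = 114.6 mL.
Additional alveolar pressure from trapping ≈ V_trapped / C = 114.6 / 57.5 = 1.993 cmH2O.

2.0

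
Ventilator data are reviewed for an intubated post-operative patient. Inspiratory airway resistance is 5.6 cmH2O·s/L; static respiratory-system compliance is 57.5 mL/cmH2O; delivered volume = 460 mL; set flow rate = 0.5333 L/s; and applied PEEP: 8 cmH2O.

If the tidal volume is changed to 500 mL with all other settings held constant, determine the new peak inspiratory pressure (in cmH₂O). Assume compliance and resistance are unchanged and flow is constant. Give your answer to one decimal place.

PIP = Vt/C + R·V̇ + PEEP (constant-flow equation of motion).
Only the elastic term changes: ΔPIP = ΔVt / C = (500 − 460) / 57.5 = 0.6957 cmH2O.
Original PIP = 460/57.5 + 5.6×0.5333 + 8 = 18.986 cmH2O; new PIP = 18.986 + (0.6957) = 19.682 cmH2O.

19.7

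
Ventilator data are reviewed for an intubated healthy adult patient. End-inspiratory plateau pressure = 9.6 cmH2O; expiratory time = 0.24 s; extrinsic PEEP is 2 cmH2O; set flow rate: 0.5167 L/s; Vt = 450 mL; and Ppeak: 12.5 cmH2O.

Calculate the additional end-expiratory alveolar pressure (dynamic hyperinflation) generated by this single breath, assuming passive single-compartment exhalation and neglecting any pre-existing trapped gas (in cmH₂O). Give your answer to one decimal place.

R = (PIP − Pplat)/V̇ = (12.5 − 9.6) / 0.5167 = 2.9/0.5167 = 5.613 cmH2O·s/L.
C = Vt/(Pplat − PEEP) = 450.0 / (9.6 − 2) = 450.0/7.6 = 59.211 mL/cmH2O.
τ = R × C = 5.613 × 0.05921 L/cmH2O = 0.3323 s.
Fraction remaining = e^(−Te/τ) = e^(−0.24/0.3323) = 0.4857; trapped volume = 450.0 × 0.4857 = 218.57 mL.
Additional alveolar pressure from trapping ≈ V_trapped / C = 218.57 / 59.211 = 3.691 cmH2O.

3.7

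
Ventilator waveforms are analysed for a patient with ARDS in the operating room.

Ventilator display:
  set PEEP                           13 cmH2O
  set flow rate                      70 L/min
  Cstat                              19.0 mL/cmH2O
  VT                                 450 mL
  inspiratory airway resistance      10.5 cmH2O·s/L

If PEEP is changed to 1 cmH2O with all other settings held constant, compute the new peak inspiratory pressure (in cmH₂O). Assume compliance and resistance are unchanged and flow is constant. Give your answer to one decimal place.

Flow: 70 L/min ÷ 60 = 1.1667 L/s.
PIP = Vt/C + R·V̇ + PEEP (constant-flow equation of motion).
Only the baseline term changes: ΔPIP = ΔPEEP = 1 − 13 = -12.0 cmH2O.
Original PIP = 450/19.0 + 10.5×1.1667 + 13 = 48.935 cmH2O; new PIP = 48.935 + (-12.0) = 36.935 cmH2O.

36.9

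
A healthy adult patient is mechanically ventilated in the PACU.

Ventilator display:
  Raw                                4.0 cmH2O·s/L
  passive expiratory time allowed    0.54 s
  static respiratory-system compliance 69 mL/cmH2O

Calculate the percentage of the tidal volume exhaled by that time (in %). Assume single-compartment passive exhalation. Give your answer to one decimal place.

τ = R × C = 4.0 × 69 mL/cmH2O = 4.0 × 0.069 L/cmH2O = 0.276 s.
Passive exhalation: V(t)/V₀ = e^(−t/τ) = e^(−0.54/0.276) = 0.1413.
Fraction exhaled = 1 − 0.1413 = 0.8587 → 85.87%.

85.9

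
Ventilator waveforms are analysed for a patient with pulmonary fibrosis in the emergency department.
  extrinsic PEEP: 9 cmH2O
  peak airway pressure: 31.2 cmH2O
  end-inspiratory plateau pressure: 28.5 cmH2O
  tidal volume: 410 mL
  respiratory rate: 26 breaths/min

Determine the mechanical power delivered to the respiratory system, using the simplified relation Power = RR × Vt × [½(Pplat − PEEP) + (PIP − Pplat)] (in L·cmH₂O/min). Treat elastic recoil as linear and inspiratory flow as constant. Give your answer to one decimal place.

Per-breath work = Vt × [½(Pplat−PEEP) + (PIP−Pplat)] = 0.410 × [0.5×19.5 + 2.7] = 0.410 × 12.45 = 5.105 L·cmH2O.
Power = 26 × 5.105 = 132.73 L·cmH2O/min.

132.7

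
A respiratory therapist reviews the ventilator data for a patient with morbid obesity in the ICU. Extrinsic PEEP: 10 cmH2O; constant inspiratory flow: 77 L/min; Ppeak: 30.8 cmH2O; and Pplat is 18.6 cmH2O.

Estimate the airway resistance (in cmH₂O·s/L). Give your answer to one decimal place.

Flow: 77 L/min ÷ 60 = 1.2833 L/s.
Raw = (PIP − Pplat) / flow = (30.8 − 18.6) / 1.2833 = 12.2 / 1.2833 = 9.507 cmH2O·s/L.

9.5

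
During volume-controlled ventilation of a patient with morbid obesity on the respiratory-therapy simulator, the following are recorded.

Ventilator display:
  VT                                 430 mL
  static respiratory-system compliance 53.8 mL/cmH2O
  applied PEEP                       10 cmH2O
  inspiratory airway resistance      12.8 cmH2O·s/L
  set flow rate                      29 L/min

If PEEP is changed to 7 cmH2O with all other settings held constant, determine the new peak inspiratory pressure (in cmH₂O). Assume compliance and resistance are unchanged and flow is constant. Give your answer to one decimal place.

21.2

Flow: 29 L/min ÷ 60 = 0.4833 L/s.
PIP = Vt/C + R·V̇ + PEEP (constant-flow equation of motion).
Only the baseline term changes: ΔPIP = ΔPEEP = 7 − 10 = -3.0 cmH2O.
Original PIP = 430/53.8 + 12.8×0.4833 + 10 = 24.179 cmH2O; new PIP = 24.179 + (-3.0) = 21.179 cmH2O.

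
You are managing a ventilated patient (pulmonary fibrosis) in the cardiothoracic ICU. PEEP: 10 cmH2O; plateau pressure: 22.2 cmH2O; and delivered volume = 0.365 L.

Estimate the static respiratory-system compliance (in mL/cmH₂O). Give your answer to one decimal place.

Cstat = Vt / (Pplat − PEEP) = 365 / (22.2 − 10) = 365 / 12.2 = 29.918 mL/cmH2O.

29.9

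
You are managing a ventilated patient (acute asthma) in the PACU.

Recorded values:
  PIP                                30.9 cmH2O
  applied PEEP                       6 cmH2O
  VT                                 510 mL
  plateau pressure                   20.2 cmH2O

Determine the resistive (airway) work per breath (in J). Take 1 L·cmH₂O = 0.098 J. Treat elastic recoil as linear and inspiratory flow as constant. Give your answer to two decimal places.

With constant inspiratory flow the resistive pressure is constant at PIP − Pplat = 30.9 − 20.2 = 10.7 cmH2O, so resistive work = 10.7 × 0.510 = 5.457 L·cmH2O.
× 0.098 J/(L·cmH2O) → 0.5348 J.

0.53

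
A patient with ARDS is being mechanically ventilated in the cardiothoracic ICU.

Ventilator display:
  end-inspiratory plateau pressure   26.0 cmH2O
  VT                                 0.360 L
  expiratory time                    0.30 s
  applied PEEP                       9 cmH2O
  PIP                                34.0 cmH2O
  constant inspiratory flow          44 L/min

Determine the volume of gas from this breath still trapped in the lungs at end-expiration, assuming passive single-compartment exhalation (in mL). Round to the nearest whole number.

Flow: 44 L/min ÷ 60 = 0.7333 L/s.
R = (PIP − Pplat)/V̇ = (34.0 − 26.0) / 0.7333 = 8.0/0.7333 = 10.91 cmH2O·s/L.
C = Vt/(Pplat − PEEP) = 360.0 / (26.0 − 9) = 360.0/17.0 = 21.176 mL/cmH2O.
τ = R × C = 10.91 × 0.02118 L/cmH2O = 0.2311 s.
Fraction remaining = e^(−Te/τ) = e^(−0.30/0.2311) = 0.273.
Trapped volume = 360.0 × 0.273 = 98.28 mL.

98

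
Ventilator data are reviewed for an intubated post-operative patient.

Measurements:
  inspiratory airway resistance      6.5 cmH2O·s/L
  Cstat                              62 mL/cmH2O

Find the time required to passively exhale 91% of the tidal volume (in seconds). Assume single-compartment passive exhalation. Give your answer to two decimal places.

0.97

τ = R × C = 6.5 × 62 mL/cmH2O = 6.5 × 0.062 L/cmH2O = 0.403 s.
Exhaled fraction f = 1 − e^(−t/τ) → t = −τ·ln(1 − f) = −0.403·ln(0.09) = 0.9704 s.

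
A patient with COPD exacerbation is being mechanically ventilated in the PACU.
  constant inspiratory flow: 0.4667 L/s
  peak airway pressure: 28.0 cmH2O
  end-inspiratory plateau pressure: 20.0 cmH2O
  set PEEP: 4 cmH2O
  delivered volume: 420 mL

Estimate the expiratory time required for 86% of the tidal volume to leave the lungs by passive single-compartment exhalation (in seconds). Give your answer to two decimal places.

0.88

R = (PIP − Pplat)/V̇ = (28.0 − 20.0) / 0.4667 = 8.0/0.4667 = 17.142 cmH2O·s/L.
C = Vt/(Pplat − PEEP) = 420.0 / (20.0 − 4) = 420.0/16.0 = 26.25 mL/cmH2O.
τ = R × C = 17.142 × 0.02625 L/cmH2O = 0.45 s.
t = −τ·ln(1 − 0.86) = −0.45·ln(0.14) = 0.8848 s.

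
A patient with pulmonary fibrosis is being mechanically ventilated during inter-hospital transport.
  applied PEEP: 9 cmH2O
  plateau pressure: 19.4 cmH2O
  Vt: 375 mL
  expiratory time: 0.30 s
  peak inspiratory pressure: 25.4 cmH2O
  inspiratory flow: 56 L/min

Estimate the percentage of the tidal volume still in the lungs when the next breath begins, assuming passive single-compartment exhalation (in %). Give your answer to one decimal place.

Flow: 56 L/min ÷ 60 = 0.9333 L/s.
R = (PIP − Pplat)/V̇ = (25.4 − 19.4) / 0.9333 = 6.0/0.9333 = 6.429 cmH2O·s/L.
C = Vt/(Pplat − PEEP) = 375.0 / (19.4 − 9) = 375.0/10.4 = 36.058 mL/cmH2O.
τ = R × C = 6.429 × 0.03606 L/cmH2O = 0.2318 s.
Fraction remaining at end-expiration = e^(−Te/τ) = e^(−0.30/0.2318) = 0.2741 → 27.41%.

27.4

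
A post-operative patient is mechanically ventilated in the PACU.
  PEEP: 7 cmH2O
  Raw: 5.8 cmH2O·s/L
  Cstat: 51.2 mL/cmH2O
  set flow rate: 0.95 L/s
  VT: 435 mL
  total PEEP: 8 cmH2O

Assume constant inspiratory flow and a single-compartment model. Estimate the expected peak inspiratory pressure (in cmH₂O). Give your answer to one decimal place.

22.0

Total PEEP = 8 cmH2O (set 7 + intrinsic 1); this is the baseline alveolar pressure.
Equation of motion (constant flow): PIP = Vt/C + R·V̇ + PEEP.
PIP = 435/51.2 + 5.8×0.95 + 8 = 8.496 + 5.51 + 8 = 22.006 cmH2O.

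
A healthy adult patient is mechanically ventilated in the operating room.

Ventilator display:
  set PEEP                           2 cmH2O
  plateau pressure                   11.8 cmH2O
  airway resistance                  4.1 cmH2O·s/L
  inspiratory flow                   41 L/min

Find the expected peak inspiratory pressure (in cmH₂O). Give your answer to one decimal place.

14.6

Flow: 41 L/min ÷ 60 = 0.6833 L/s.
PIP = Pplat + Raw × flow = 11.8 + 4.1 × 0.6833 = 11.8 + 2.802 = 14.602 cmH2O.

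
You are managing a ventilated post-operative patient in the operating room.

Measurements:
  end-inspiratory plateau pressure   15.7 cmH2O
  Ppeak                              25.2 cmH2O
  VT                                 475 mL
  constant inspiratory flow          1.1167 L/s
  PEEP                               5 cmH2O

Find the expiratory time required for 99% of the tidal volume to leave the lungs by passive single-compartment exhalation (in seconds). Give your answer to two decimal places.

R = (PIP − Pplat)/V̇ = (25.2 − 15.7) / 1.1167 = 9.5/1.1167 = 8.507 cmH2O·s/L.
C = Vt/(Pplat − PEEP) = 475.0 / (15.7 − 5) = 475.0/10.7 = 44.393 mL/cmH2O.
τ = R × C = 8.507 × 0.04439 L/cmH2O = 0.3776 s.
t = −τ·ln(1 − 0.99) = −0.3776·ln(0.01) = 1.739 s.

1.74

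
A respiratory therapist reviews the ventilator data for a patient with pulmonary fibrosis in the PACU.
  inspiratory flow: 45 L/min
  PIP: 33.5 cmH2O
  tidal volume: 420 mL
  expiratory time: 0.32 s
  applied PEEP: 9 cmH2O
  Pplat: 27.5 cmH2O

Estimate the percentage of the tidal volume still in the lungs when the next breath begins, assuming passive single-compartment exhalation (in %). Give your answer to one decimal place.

Flow: 45 L/min ÷ 60 = 0.75 L/s.
R = (PIP − Pplat)/V̇ = (33.5 − 27.5) / 0.75 = 6.0/0.75 = 8.0 cmH2O·s/L.
C = Vt/(Pplat − PEEP) = 420.0 / (27.5 − 9) = 420.0/18.5 = 22.703 mL/cmH2O.
τ = R × C = 8.0 × 0.0227 L/cmH2O = 0.1816 s.
Fraction remaining at end-expiration = e^(−Te/τ) = e^(−0.32/0.1816) = 0.1717 → 17.17%.

17.2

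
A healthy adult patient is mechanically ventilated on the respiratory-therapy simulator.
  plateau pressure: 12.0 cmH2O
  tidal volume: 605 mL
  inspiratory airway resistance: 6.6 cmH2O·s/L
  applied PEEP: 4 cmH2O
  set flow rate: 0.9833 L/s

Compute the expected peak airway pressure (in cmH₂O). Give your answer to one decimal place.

PIP = Pplat + Raw × flow = 12.0 + 6.6 × 0.9833 = 12.0 + 6.49 = 18.49 cmH2O.

18.5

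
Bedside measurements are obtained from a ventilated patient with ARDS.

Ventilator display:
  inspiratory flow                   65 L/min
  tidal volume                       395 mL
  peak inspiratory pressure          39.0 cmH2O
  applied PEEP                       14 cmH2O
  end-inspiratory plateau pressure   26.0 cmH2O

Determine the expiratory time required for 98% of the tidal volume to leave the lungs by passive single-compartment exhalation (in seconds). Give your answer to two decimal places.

Flow: 65 L/min ÷ 60 = 1.0833 L/s.
R = (PIP − Pplat)/V̇ = (39.0 − 26.0) / 1.0833 = 13.0/1.0833 = 12.0 cmH2O·s/L.
C = Vt/(Pplat − PEEP) = 395.0 / (26.0 − 14) = 395.0/12.0 = 32.917 mL/cmH2O.
τ = R × C = 12.0 × 0.03292 L/cmH2O = 0.395 s.
t = −τ·ln(1 − 0.98) = −0.395·ln(0.02) = 1.545 s.

1.55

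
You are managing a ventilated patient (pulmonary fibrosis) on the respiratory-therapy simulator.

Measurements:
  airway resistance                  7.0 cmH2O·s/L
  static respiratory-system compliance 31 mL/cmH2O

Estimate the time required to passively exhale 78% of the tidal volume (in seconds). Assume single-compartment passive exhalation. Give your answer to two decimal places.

τ = R × C = 7.0 × 31 mL/cmH2O = 7.0 × 0.031 L/cmH2O = 0.217 s.
Exhaled fraction f = 1 − e^(−t/τ) → t = −τ·ln(1 − f) = −0.217·ln(0.22) = 0.3286 s.

0.33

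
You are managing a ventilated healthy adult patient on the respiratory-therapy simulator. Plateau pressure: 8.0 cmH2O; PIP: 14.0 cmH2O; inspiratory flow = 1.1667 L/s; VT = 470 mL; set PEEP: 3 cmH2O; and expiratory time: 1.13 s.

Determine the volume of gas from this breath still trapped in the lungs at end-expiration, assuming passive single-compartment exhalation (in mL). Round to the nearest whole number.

45

R = (PIP − Pplat)/V̇ = (14.0 − 8.0) / 1.1667 = 6.0/1.1667 = 5.143 cmH2O·s/L.
C = Vt/(Pplat − PEEP) = 470.0 / (8.0 − 3) = 470.0/5.0 = 94.0 mL/cmH2O.
τ = R × C = 5.143 × 0.094 L/cmH2O = 0.4834 s.
Fraction remaining = e^(−Te/τ) = e^(−1.13/0.4834) = 0.09656.
Trapped volume = 470.0 × 0.09656 = 45.383 mL.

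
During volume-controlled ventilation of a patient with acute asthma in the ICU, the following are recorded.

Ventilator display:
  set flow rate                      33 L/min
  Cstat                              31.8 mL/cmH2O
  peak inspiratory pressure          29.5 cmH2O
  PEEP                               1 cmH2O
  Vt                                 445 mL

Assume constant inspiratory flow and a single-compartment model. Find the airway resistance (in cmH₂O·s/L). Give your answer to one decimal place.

26.4

Flow: 33 L/min ÷ 60 = 0.55 L/s.
Equation of motion (constant flow): PIP = Vt/C + R·V̇ + PEEP.
R·V̇ = PIP − Vt/C − PEEP = 29.5 − 445/31.8 − 1 = 29.5 − 13.994 − 1 = 14.506 cmH2O.
R = 14.506 / 0.55 = 26.375 cmH2O·s/L.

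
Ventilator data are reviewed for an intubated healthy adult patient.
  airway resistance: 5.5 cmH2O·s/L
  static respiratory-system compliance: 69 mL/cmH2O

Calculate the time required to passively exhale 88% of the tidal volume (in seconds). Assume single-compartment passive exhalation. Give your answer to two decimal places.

0.80

τ = R × C = 5.5 × 69 mL/cmH2O = 5.5 × 0.069 L/cmH2O = 0.3795 s.
Exhaled fraction f = 1 − e^(−t/τ) → t = −τ·ln(1 − f) = −0.3795·ln(0.12) = 0.8046 s.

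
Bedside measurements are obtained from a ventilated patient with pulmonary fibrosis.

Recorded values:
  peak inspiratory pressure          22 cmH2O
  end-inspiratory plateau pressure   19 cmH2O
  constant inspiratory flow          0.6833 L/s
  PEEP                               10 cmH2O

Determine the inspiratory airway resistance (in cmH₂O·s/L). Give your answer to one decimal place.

Raw = (PIP − Pplat) / flow = (22 − 19) / 0.6833 = 3.0 / 0.6833 = 4.39 cmH2O·s/L.

4.4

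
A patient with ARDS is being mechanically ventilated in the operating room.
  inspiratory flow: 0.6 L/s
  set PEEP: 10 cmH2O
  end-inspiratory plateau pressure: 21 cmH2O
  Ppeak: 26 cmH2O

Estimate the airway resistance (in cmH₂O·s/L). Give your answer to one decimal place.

Raw = (PIP − Pplat) / flow = (26 − 21) / 0.6 = 5.0 / 0.6 = 8.333 cmH2O·s/L.

8.3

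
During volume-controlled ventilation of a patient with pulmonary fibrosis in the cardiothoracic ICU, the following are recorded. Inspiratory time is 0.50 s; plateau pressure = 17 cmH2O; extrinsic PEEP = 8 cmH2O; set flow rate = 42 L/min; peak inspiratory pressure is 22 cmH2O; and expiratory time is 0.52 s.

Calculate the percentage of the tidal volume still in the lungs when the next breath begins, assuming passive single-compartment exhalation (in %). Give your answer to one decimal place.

Flow: 42 L/min ÷ 60 = 0.7 L/s.
Vt = flow × Ti = 0.7 L/s × 0.50 s × 1000 mL/L = 350.0 mL.
R = (PIP − Pplat)/V̇ = (22 − 17) / 0.7 = 5.0/0.7 = 7.143 cmH2O·s/L.
C = Vt/(Pplat − PEEP) = 350.0 / (17 − 8) = 350.0/9.0 = 38.889 mL/cmH2O.
τ = R × C = 7.143 × 0.03889 L/cmH2O = 0.2778 s.
Fraction remaining at end-expiration = e^(−Te/τ) = e^(−0.52/0.2778) = 0.1538 → 15.38%.

15.4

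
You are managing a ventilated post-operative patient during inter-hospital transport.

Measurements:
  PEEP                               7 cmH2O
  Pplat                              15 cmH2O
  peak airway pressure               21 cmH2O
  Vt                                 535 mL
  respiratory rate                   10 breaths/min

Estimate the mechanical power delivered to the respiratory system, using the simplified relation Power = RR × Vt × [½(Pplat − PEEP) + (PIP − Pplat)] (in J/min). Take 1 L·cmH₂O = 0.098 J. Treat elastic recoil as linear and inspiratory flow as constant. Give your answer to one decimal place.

Per-breath work = Vt × [½(Pplat−PEEP) + (PIP−Pplat)] = 0.535 × [0.5×8.0 + 6.0] = 0.535 × 10.0 = 5.35 L·cmH2O.
Power = 10 × 5.35 = 53.5 L·cmH2O/min.
× 0.098 J/(L·cmH2O) → 5.243 J/min.

5.2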